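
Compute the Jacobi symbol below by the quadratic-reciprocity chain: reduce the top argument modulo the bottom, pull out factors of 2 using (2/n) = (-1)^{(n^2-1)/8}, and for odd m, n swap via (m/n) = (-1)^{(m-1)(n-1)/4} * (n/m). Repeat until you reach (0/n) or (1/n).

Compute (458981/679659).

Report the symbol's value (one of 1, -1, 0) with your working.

flip (458981/679659) -> (679659/458981): both odd, 458981 mod 4 = 1, 679659 mod 4 = 3, so the flip contributes +1; sign now +1
(679659/458981): 679659 mod 458981 = 220678, so (679659/458981) = (220678/458981)
factor out 2^1: 220678 = 2^1·110339; with 458981 mod 8 = 5, (2/458981) = -1; sign now -1; continue with (110339/458981)
flip (110339/458981) -> (458981/110339): both odd, 110339 mod 4 = 3, 458981 mod 4 = 1, so the flip contributes +1; sign now -1
(458981/110339): 458981 mod 110339 = 17625, so (458981/110339) = (17625/110339)
flip (17625/110339) -> (110339/17625): both odd, 17625 mod 4 = 1, 110339 mod 4 = 3, so the flip contributes +1; sign now -1
(110339/17625): 110339 mod 17625 = 4589, so (110339/17625) = (4589/17625)
flip (4589/17625) -> (17625/4589): both odd, 4589 mod 4 = 1, 17625 mod 4 = 1, so the flip contributes +1; sign now -1
(17625/4589): 17625 mod 4589 = 3858, so (17625/4589) = (3858/4589)
factor out 2^1: 3858 = 2^1·1929; with 4589 mod 8 = 5, (2/4589) = -1; sign now +1; continue with (1929/4589)
flip (1929/4589) -> (4589/1929): both odd, 1929 mod 4 = 1, 4589 mod 4 = 1, so the flip contributes +1; sign now +1
(4589/1929): 4589 mod 1929 = 731, so (4589/1929) = (731/1929)
flip (731/1929) -> (1929/731): both odd, 731 mod 4 = 3, 1929 mod 4 = 1, so the flip contributes +1; sign now +1
(1929/731): 1929 mod 731 = 467, so (1929/731) = (467/731)
flip (467/731) -> (731/467): both odd, 467 mod 4 = 3, 731 mod 4 = 3, so the flip contributes -1; sign now -1
(731/467): 731 mod 467 = 264, so (731/467) = (264/467)
factor out 2^3: 264 = 2^3·33; with 467 mod 8 = 3, (2/467) = -1; sign now +1; continue with (33/467)
flip (33/467) -> (467/33): both odd, 33 mod 4 = 1, 467 mod 4 = 3, so the flip contributes +1; sign now +1
(467/33): 467 mod 33 = 5, so (467/33) = (5/33)
flip (5/33) -> (33/5): both odd, 5 mod 4 = 1, 33 mod 4 = 1, so the flip contributes +1; sign now +1
(33/5): 33 mod 5 = 3, so (33/5) = (3/5)
flip (3/5) -> (5/3): both odd, 3 mod 4 = 3, 5 mod 4 = 1, so the flip contributes +1; sign now +1
(5/3): 5 mod 3 = 2, so (5/3) = (2/3)
factor out 2^1: 2 = 2^1·1; with 3 mod 8 = 3, (2/3) = -1; sign now -1; continue with (1/3)
reached (1/3) = 1, so the symbol is -1

-1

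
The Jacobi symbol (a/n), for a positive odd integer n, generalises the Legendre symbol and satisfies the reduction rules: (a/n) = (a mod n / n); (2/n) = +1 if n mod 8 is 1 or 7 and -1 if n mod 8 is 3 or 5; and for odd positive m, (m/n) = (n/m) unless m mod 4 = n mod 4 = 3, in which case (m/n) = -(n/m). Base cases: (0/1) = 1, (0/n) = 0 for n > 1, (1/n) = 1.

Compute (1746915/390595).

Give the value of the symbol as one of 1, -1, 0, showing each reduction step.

(1746915/390595) = (184535/390595)   [reduce mod 390595]
reciprocity: (184535/390595) = -1·(390595/184535) since 184535 mod 4 = 3, 390595 mod 4 = 3; sign now -1
(390595/184535) = (21525/184535)   [reduce mod 184535]
reciprocity: (21525/184535) = +1·(184535/21525) since 21525 mod 4 = 1, 184535 mod 4 = 3; sign now -1
(184535/21525) = (12335/21525)   [reduce mod 21525]
reciprocity: (12335/21525) = +1·(21525/12335) since 12335 mod 4 = 3, 21525 mod 4 = 1; sign now -1
(21525/12335) = (9190/12335)   [reduce mod 12335]
9190 = 2^1·4595; (2/12335) = +1 since 12335 mod 8 = 7, so (9190/12335) = (+1)^1·(4595/12335); sign now -1
reciprocity: (4595/12335) = -1·(12335/4595) since 4595 mod 4 = 3, 12335 mod 4 = 3; sign now +1
(12335/4595) = (3145/4595)   [reduce mod 4595]
reciprocity: (3145/4595) = +1·(4595/3145) since 3145 mod 4 = 1, 4595 mod 4 = 3; sign now +1
(4595/3145) = (1450/3145)   [reduce mod 3145]
1450 = 2^1·725; (2/3145) = +1 since 3145 mod 8 = 1, so (1450/3145) = (+1)^1·(725/3145); sign now +1
reciprocity: (725/3145) = +1·(3145/725) since 725 mod 4 = 1, 3145 mod 4 = 1; sign now +1
(3145/725) = (245/725)   [reduce mod 725]
reciprocity: (245/725) = +1·(725/245) since 245 mod 4 = 1, 725 mod 4 = 1; sign now +1
(725/245) = (235/245)   [reduce mod 245]
reciprocity: (235/245) = +1·(245/235) since 235 mod 4 = 3, 245 mod 4 = 1; sign now +1
(245/235) = (10/235)   [reduce mod 235]
10 = 2^1·5; (2/235) = -1 since 235 mod 8 = 3, so (10/235) = (-1)^1·(5/235); sign now -1
reciprocity: (5/235) = +1·(235/5) since 5 mod 4 = 1, 235 mod 4 = 3; sign now -1
(235/5) = (0/5)   [reduce mod 5]
(0/5) = 0   [gcd(a, n) > 1]; final value = 0

0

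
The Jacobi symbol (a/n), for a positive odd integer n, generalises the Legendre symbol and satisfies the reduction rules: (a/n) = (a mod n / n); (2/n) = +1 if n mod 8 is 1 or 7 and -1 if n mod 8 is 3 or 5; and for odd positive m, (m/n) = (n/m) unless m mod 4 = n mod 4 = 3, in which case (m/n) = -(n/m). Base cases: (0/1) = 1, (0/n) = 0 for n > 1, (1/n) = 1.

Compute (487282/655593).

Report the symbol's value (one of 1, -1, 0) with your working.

1

487282 = 2^1·243641; (2/655593) = +1 since 655593 mod 8 = 1, so (487282/655593) = (+1)^1·(243641/655593); sign now +1
reciprocity: (243641/655593) = +1·(655593/243641) since 243641 mod 4 = 1, 655593 mod 4 = 1; sign now +1
(655593/243641) = (168311/243641)   [reduce mod 243641]
reciprocity: (168311/243641) = +1·(243641/168311) since 168311 mod 4 = 3, 243641 mod 4 = 1; sign now +1
(243641/168311) = (75330/168311)   [reduce mod 168311]
75330 = 2^1·37665; (2/168311) = +1 since 168311 mod 8 = 7, so (75330/168311) = (+1)^1·(37665/168311); sign now +1
reciprocity: (37665/168311) = +1·(168311/37665) since 37665 mod 4 = 1, 168311 mod 4 = 3; sign now +1
(168311/37665) = (17651/37665)   [reduce mod 37665]
reciprocity: (17651/37665) = +1·(37665/17651) since 17651 mod 4 = 3, 37665 mod 4 = 1; sign now +1
(37665/17651) = (2363/17651)   [reduce mod 17651]
reciprocity: (2363/17651) = -1·(17651/2363) since 2363 mod 4 = 3, 17651 mod 4 = 3; sign now -1
(17651/2363) = (1110/2363)   [reduce mod 2363]
1110 = 2^1·555; (2/2363) = -1 since 2363 mod 8 = 3, so (1110/2363) = (-1)^1·(555/2363); sign now +1
reciprocity: (555/2363) = -1·(2363/555) since 555 mod 4 = 3, 2363 mod 4 = 3; sign now -1
(2363/555) = (143/555)   [reduce mod 555]
reciprocity: (143/555) = -1·(555/143) since 143 mod 4 = 3, 555 mod 4 = 3; sign now +1
(555/143) = (126/143)   [reduce mod 143]
126 = 2^1·63; (2/143) = +1 since 143 mod 8 = 7, so (126/143) = (+1)^1·(63/143); sign now +1
reciprocity: (63/143) = -1·(143/63) since 63 mod 4 = 3, 143 mod 4 = 3; sign now -1
(143/63) = (17/63)   [reduce mod 63]
reciprocity: (17/63) = +1·(63/17) since 17 mod 4 = 1, 63 mod 4 = 3; sign now -1
(63/17) = (12/17)   [reduce mod 17]
12 = 2^2·3; (2/17) = +1 since 17 mod 8 = 1, so (12/17) = (+1)^2·(3/17); sign now -1
reciprocity: (3/17) = +1·(17/3) since 3 mod 4 = 3, 17 mod 4 = 1; sign now -1
(17/3) = (2/3)   [reduce mod 3]
2 = 2^1·1; (2/3) = -1 since 3 mod 8 = 3, so (2/3) = (-1)^1·(1/3); sign now +1
(1/3) = 1; final value = sign = +1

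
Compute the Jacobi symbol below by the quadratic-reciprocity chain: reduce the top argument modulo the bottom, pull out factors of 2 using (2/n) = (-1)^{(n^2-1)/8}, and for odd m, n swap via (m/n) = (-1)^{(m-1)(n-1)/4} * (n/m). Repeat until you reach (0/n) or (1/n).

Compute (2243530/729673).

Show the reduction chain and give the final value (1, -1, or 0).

(2243530/729673) = (54511/729673)   [reduce mod 729673]
reciprocity: (54511/729673) = +1·(729673/54511) since 54511 mod 4 = 3, 729673 mod 4 = 1; sign now +1
(729673/54511) = (21030/54511)   [reduce mod 54511]
21030 = 2^1·10515; (2/54511) = +1 since 54511 mod 8 = 7, so (21030/54511) = (+1)^1·(10515/54511); sign now +1
reciprocity: (10515/54511) = -1·(54511/10515) since 10515 mod 4 = 3, 54511 mod 4 = 3; sign now -1
(54511/10515) = (1936/10515)   [reduce mod 10515]
1936 = 2^4·121; (2/10515) = -1 since 10515 mod 8 = 3, so (1936/10515) = (-1)^4·(121/10515); sign now -1
reciprocity: (121/10515) = +1·(10515/121) since 121 mod 4 = 1, 10515 mod 4 = 3; sign now -1
(10515/121) = (109/121)   [reduce mod 121]
reciprocity: (109/121) = +1·(121/109) since 109 mod 4 = 1, 121 mod 4 = 1; sign now -1
(121/109) = (12/109)   [reduce mod 109]
12 = 2^2·3; (2/109) = -1 since 109 mod 8 = 5, so (12/109) = (-1)^2·(3/109); sign now -1
reciprocity: (3/109) = +1·(109/3) since 3 mod 4 = 3, 109 mod 4 = 1; sign now -1
(109/3) = (1/3)   [reduce mod 3]
(1/3) = 1; final value = sign = -1

-1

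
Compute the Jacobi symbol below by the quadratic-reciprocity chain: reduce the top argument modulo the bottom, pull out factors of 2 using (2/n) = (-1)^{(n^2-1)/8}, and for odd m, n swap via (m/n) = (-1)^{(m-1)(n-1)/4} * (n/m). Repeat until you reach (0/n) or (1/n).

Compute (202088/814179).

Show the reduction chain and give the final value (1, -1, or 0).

factor out 2^3: 202088 = 2^3·25261; with 814179 mod 8 = 3, (2/814179) = -1; sign now -1; continue with (25261/814179)
flip (25261/814179) -> (814179/25261): both odd, 25261 mod 4 = 1, 814179 mod 4 = 3, so the flip contributes +1; sign now -1
(814179/25261): 814179 mod 25261 = 5827, so (814179/25261) = (5827/25261)
flip (5827/25261) -> (25261/5827): both odd, 5827 mod 4 = 3, 25261 mod 4 = 1, so the flip contributes +1; sign now -1
(25261/5827): 25261 mod 5827 = 1953, so (25261/5827) = (1953/5827)
flip (1953/5827) -> (5827/1953): both odd, 1953 mod 4 = 1, 5827 mod 4 = 3, so the flip contributes +1; sign now -1
(5827/1953): 5827 mod 1953 = 1921, so (5827/1953) = (1921/1953)
flip (1921/1953) -> (1953/1921): both odd, 1921 mod 4 = 1, 1953 mod 4 = 1, so the flip contributes +1; sign now -1
(1953/1921): 1953 mod 1921 = 32, so (1953/1921) = (32/1921)
factor out 2^5: 32 = 2^5·1; with 1921 mod 8 = 1, (2/1921) = +1; sign now -1; continue with (1/1921)
reached (1/1921) = 1, so the symbol is -1

-1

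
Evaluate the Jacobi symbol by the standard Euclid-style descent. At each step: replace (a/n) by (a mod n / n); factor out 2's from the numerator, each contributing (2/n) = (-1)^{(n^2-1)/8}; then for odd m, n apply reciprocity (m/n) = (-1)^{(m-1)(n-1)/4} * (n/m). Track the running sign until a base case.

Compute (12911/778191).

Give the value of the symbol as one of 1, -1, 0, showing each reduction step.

reciprocity: (12911/778191) = -1·(778191/12911) since 12911 mod 4 = 3, 778191 mod 4 = 3; sign now -1
(778191/12911) = (3531/12911)   [reduce mod 12911]
reciprocity: (3531/12911) = -1·(12911/3531) since 3531 mod 4 = 3, 12911 mod 4 = 3; sign now +1
(12911/3531) = (2318/3531)   [reduce mod 3531]
2318 = 2^1·1159; (2/3531) = -1 since 3531 mod 8 = 3, so (2318/3531) = (-1)^1·(1159/3531); sign now -1
reciprocity: (1159/3531) = -1·(3531/1159) since 1159 mod 4 = 3, 3531 mod 4 = 3; sign now +1
(3531/1159) = (54/1159)   [reduce mod 1159]
54 = 2^1·27; (2/1159) = +1 since 1159 mod 8 = 7, so (54/1159) = (+1)^1·(27/1159); sign now +1
reciprocity: (27/1159) = -1·(1159/27) since 27 mod 4 = 3, 1159 mod 4 = 3; sign now -1
(1159/27) = (25/27)   [reduce mod 27]
reciprocity: (25/27) = +1·(27/25) since 25 mod 4 = 1, 27 mod 4 = 3; sign now -1
(27/25) = (2/25)   [reduce mod 25]
2 = 2^1·1; (2/25) = +1 since 25 mod 8 = 1, so (2/25) = (+1)^1·(1/25); sign now -1
(1/25) = 1; final value = sign = -1

-1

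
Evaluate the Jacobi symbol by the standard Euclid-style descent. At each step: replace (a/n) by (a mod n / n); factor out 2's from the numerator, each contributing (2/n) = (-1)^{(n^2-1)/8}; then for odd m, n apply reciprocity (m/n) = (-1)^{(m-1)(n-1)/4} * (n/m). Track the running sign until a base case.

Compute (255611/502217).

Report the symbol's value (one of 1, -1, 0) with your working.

1

flip (255611/502217) -> (502217/255611): both odd, 255611 mod 4 = 3, 502217 mod 4 = 1, so the flip contributes +1; sign now +1
(502217/255611): 502217 mod 255611 = 246606, so (502217/255611) = (246606/255611)
factor out 2^1: 246606 = 2^1·123303; with 255611 mod 8 = 3, (2/255611) = -1; sign now -1; continue with (123303/255611)
flip (123303/255611) -> (255611/123303): both odd, 123303 mod 4 = 3, 255611 mod 4 = 3, so the flip contributes -1; sign now +1
(255611/123303): 255611 mod 123303 = 9005, so (255611/123303) = (9005/123303)
flip (9005/123303) -> (123303/9005): both odd, 9005 mod 4 = 1, 123303 mod 4 = 3, so the flip contributes +1; sign now +1
(123303/9005): 123303 mod 9005 = 6238, so (123303/9005) = (6238/9005)
factor out 2^1: 6238 = 2^1·3119; with 9005 mod 8 = 5, (2/9005) = -1; sign now -1; continue with (3119/9005)
flip (3119/9005) -> (9005/3119): both odd, 3119 mod 4 = 3, 9005 mod 4 = 1, so the flip contributes +1; sign now -1
(9005/3119): 9005 mod 3119 = 2767, so (9005/3119) = (2767/3119)
flip (2767/3119) -> (3119/2767): both odd, 2767 mod 4 = 3, 3119 mod 4 = 3, so the flip contributes -1; sign now +1
(3119/2767): 3119 mod 2767 = 352, so (3119/2767) = (352/2767)
factor out 2^5: 352 = 2^5·11; with 2767 mod 8 = 7, (2/2767) = +1; sign now +1; continue with (11/2767)
flip (11/2767) -> (2767/11): both odd, 11 mod 4 = 3, 2767 mod 4 = 3, so the flip contributes -1; sign now -1
(2767/11): 2767 mod 11 = 6, so (2767/11) = (6/11)
factor out 2^1: 6 = 2^1·3; with 11 mod 8 = 3, (2/11) = -1; sign now +1; continue with (3/11)
flip (3/11) -> (11/3): both odd, 3 mod 4 = 3, 11 mod 4 = 3, so the flip contributes -1; sign now -1
(11/3): 11 mod 3 = 2, so (11/3) = (2/3)
factor out 2^1: 2 = 2^1·1; with 3 mod 8 = 3, (2/3) = -1; sign now +1; continue with (1/3)
reached (1/3) = 1, so the symbol is +1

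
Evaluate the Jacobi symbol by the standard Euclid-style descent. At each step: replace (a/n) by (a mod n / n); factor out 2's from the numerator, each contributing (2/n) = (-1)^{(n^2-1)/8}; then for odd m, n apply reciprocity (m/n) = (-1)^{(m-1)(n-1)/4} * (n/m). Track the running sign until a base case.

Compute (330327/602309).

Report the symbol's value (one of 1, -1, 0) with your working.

-1

flip (330327/602309) -> (602309/330327): both odd, 330327 mod 4 = 3, 602309 mod 4 = 1, so the flip contributes +1; sign now +1
(602309/330327): 602309 mod 330327 = 271982, so (602309/330327) = (271982/330327)
factor out 2^1: 271982 = 2^1·135991; with 330327 mod 8 = 7, (2/330327) = +1; sign now +1; continue with (135991/330327)
flip (135991/330327) -> (330327/135991): both odd, 135991 mod 4 = 3, 330327 mod 4 = 3, so the flip contributes -1; sign now -1
(330327/135991): 330327 mod 135991 = 58345, so (330327/135991) = (58345/135991)
flip (58345/135991) -> (135991/58345): both odd, 58345 mod 4 = 1, 135991 mod 4 = 3, so the flip contributes +1; sign now -1
(135991/58345): 135991 mod 58345 = 19301, so (135991/58345) = (19301/58345)
flip (19301/58345) -> (58345/19301): both odd, 19301 mod 4 = 1, 58345 mod 4 = 1, so the flip contributes +1; sign now -1
(58345/19301): 58345 mod 19301 = 442, so (58345/19301) = (442/19301)
factor out 2^1: 442 = 2^1·221; with 19301 mod 8 = 5, (2/19301) = -1; sign now +1; continue with (221/19301)
flip (221/19301) -> (19301/221): both odd, 221 mod 4 = 1, 19301 mod 4 = 1, so the flip contributes +1; sign now +1
(19301/221): 19301 mod 221 = 74, so (19301/221) = (74/221)
factor out 2^1: 74 = 2^1·37; with 221 mod 8 = 5, (2/221) = -1; sign now -1; continue with (37/221)
flip (37/221) -> (221/37): both odd, 37 mod 4 = 1, 221 mod 4 = 1, so the flip contributes +1; sign now -1
(221/37): 221 mod 37 = 36, so (221/37) = (36/37)
factor out 2^2: 36 = 2^2·9; with 37 mod 8 = 5, (2/37) = -1; sign now -1; continue with (9/37)
flip (9/37) -> (37/9): both odd, 9 mod 4 = 1, 37 mod 4 = 1, so the flip contributes +1; sign now -1
(37/9): 37 mod 9 = 1, so (37/9) = (1/9)
reached (1/9) = 1, so the symbol is -1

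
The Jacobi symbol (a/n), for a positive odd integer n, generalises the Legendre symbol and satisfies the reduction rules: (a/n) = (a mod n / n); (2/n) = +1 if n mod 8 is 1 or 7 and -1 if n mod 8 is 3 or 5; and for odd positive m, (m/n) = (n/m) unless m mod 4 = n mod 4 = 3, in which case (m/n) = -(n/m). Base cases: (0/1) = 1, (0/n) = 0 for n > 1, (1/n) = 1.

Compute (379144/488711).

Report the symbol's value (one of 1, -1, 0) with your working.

-1

379144 = 2^3·47393; (2/488711) = +1 since 488711 mod 8 = 7, so (379144/488711) = (+1)^3·(47393/488711); sign now +1
reciprocity: (47393/488711) = +1·(488711/47393) since 47393 mod 4 = 1, 488711 mod 4 = 3; sign now +1
(488711/47393) = (14781/47393)   [reduce mod 47393]
reciprocity: (14781/47393) = +1·(47393/14781) since 14781 mod 4 = 1, 47393 mod 4 = 1; sign now +1
(47393/14781) = (3050/14781)   [reduce mod 14781]
3050 = 2^1·1525; (2/14781) = -1 since 14781 mod 8 = 5, so (3050/14781) = (-1)^1·(1525/14781); sign now -1
reciprocity: (1525/14781) = +1·(14781/1525) since 1525 mod 4 = 1, 14781 mod 4 = 1; sign now -1
(14781/1525) = (1056/1525)   [reduce mod 1525]
1056 = 2^5·33; (2/1525) = -1 since 1525 mod 8 = 5, so (1056/1525) = (-1)^5·(33/1525); sign now +1
reciprocity: (33/1525) = +1·(1525/33) since 33 mod 4 = 1, 1525 mod 4 = 1; sign now +1
(1525/33) = (7/33)   [reduce mod 33]
reciprocity: (7/33) = +1·(33/7) since 7 mod 4 = 3, 33 mod 4 = 1; sign now +1
(33/7) = (5/7)   [reduce mod 7]
reciprocity: (5/7) = +1·(7/5) since 5 mod 4 = 1, 7 mod 4 = 3; sign now +1
(7/5) = (2/5)   [reduce mod 5]
2 = 2^1·1; (2/5) = -1 since 5 mod 8 = 5, so (2/5) = (-1)^1·(1/5); sign now -1
(1/5) = 1; final value = sign = -1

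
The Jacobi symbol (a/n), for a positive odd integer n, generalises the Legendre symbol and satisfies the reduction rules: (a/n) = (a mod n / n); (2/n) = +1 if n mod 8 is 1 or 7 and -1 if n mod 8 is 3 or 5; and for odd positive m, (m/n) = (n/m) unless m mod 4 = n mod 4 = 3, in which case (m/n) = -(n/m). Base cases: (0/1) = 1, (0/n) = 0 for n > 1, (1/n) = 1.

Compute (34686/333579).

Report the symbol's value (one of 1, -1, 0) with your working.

0

34686 = 2^1·17343; (2/333579) = -1 since 333579 mod 8 = 3, so (34686/333579) = (-1)^1·(17343/333579); sign now -1
reciprocity: (17343/333579) = -1·(333579/17343) since 17343 mod 4 = 3, 333579 mod 4 = 3; sign now +1
(333579/17343) = (4062/17343)   [reduce mod 17343]
4062 = 2^1·2031; (2/17343) = +1 since 17343 mod 8 = 7, so (4062/17343) = (+1)^1·(2031/17343); sign now +1
reciprocity: (2031/17343) = -1·(17343/2031) since 2031 mod 4 = 3, 17343 mod 4 = 3; sign now -1
(17343/2031) = (1095/2031)   [reduce mod 2031]
reciprocity: (1095/2031) = -1·(2031/1095) since 1095 mod 4 = 3, 2031 mod 4 = 3; sign now +1
(2031/1095) = (936/1095)   [reduce mod 1095]
936 = 2^3·117; (2/1095) = +1 since 1095 mod 8 = 7, so (936/1095) = (+1)^3·(117/1095); sign now +1
reciprocity: (117/1095) = +1·(1095/117) since 117 mod 4 = 1, 1095 mod 4 = 3; sign now +1
(1095/117) = (42/117)   [reduce mod 117]
42 = 2^1·21; (2/117) = -1 since 117 mod 8 = 5, so (42/117) = (-1)^1·(21/117); sign now -1
reciprocity: (21/117) = +1·(117/21) since 21 mod 4 = 1, 117 mod 4 = 1; sign now -1
(117/21) = (12/21)   [reduce mod 21]
12 = 2^2·3; (2/21) = -1 since 21 mod 8 = 5, so (12/21) = (-1)^2·(3/21); sign now -1
reciprocity: (3/21) = +1·(21/3) since 3 mod 4 = 3, 21 mod 4 = 1; sign now -1
(21/3) = (0/3)   [reduce mod 3]
(0/3) = 0   [gcd(a, n) > 1]; final value = 0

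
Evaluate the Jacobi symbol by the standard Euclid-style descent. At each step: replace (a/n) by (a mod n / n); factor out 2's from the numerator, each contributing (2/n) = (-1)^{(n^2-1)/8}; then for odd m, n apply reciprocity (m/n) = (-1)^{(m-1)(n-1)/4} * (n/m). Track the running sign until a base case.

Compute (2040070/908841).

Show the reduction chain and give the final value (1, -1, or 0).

(2040070/908841): 2040070 mod 908841 = 222388, so (2040070/908841) = (222388/908841)
factor out 2^2: 222388 = 2^2·55597; with 908841 mod 8 = 1, (2/908841) = +1; sign now +1; continue with (55597/908841)
flip (55597/908841) -> (908841/55597): both odd, 55597 mod 4 = 1, 908841 mod 4 = 1, so the flip contributes +1; sign now +1
(908841/55597): 908841 mod 55597 = 19289, so (908841/55597) = (19289/55597)
flip (19289/55597) -> (55597/19289): both odd, 19289 mod 4 = 1, 55597 mod 4 = 1, so the flip contributes +1; sign now +1
(55597/19289): 55597 mod 19289 = 17019, so (55597/19289) = (17019/19289)
flip (17019/19289) -> (19289/17019): both odd, 17019 mod 4 = 3, 19289 mod 4 = 1, so the flip contributes +1; sign now +1
(19289/17019): 19289 mod 17019 = 2270, so (19289/17019) = (2270/17019)
factor out 2^1: 2270 = 2^1·1135; with 17019 mod 8 = 3, (2/17019) = -1; sign now -1; continue with (1135/17019)
flip (1135/17019) -> (17019/1135): both odd, 1135 mod 4 = 3, 17019 mod 4 = 3, so the flip contributes -1; sign now +1
(17019/1135): 17019 mod 1135 = 1129, so (17019/1135) = (1129/1135)
flip (1129/1135) -> (1135/1129): both odd, 1129 mod 4 = 1, 1135 mod 4 = 3, so the flip contributes +1; sign now +1
(1135/1129): 1135 mod 1129 = 6, so (1135/1129) = (6/1129)
factor out 2^1: 6 = 2^1·3; with 1129 mod 8 = 1, (2/1129) = +1; sign now +1; continue with (3/1129)
flip (3/1129) -> (1129/3): both odd, 3 mod 4 = 3, 1129 mod 4 = 1, so the flip contributes +1; sign now +1
(1129/3): 1129 mod 3 = 1, so (1129/3) = (1/3)
reached (1/3) = 1, so the symbol is +1

1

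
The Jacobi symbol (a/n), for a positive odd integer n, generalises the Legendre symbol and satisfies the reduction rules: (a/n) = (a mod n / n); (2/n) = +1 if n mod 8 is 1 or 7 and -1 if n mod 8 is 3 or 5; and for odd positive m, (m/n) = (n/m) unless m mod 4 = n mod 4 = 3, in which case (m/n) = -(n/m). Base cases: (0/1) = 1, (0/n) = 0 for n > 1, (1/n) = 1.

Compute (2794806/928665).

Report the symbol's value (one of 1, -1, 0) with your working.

0

(2794806/928665): 2794806 mod 928665 = 8811, so (2794806/928665) = (8811/928665)
flip (8811/928665) -> (928665/8811): both odd, 8811 mod 4 = 3, 928665 mod 4 = 1, so the flip contributes +1; sign now +1
(928665/8811): 928665 mod 8811 = 3510, so (928665/8811) = (3510/8811)
factor out 2^1: 3510 = 2^1·1755; with 8811 mod 8 = 3, (2/8811) = -1; sign now -1; continue with (1755/8811)
flip (1755/8811) -> (8811/1755): both odd, 1755 mod 4 = 3, 8811 mod 4 = 3, so the flip contributes -1; sign now +1
(8811/1755): 8811 mod 1755 = 36, so (8811/1755) = (36/1755)
factor out 2^2: 36 = 2^2·9; with 1755 mod 8 = 3, (2/1755) = -1; sign now +1; continue with (9/1755)
flip (9/1755) -> (1755/9): both odd, 9 mod 4 = 1, 1755 mod 4 = 3, so the flip contributes +1; sign now +1
(1755/9): 1755 mod 9 = 0, so (1755/9) = (0/9)
reached (0/9); gcd(a, n) > 1, so (0/9) = 0 and the symbol is 0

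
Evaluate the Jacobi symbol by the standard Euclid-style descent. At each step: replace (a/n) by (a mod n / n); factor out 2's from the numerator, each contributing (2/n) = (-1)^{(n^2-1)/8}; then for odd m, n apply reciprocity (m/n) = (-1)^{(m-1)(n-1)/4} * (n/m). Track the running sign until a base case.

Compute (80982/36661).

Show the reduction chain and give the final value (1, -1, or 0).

(80982/36661): 80982 mod 36661 = 7660, so (80982/36661) = (7660/36661)
factor out 2^2: 7660 = 2^2·1915; with 36661 mod 8 = 5, (2/36661) = -1; sign now +1; continue with (1915/36661)
flip (1915/36661) -> (36661/1915): both odd, 1915 mod 4 = 3, 36661 mod 4 = 1, so the flip contributes +1; sign now +1
(36661/1915): 36661 mod 1915 = 276, so (36661/1915) = (276/1915)
factor out 2^2: 276 = 2^2·69; with 1915 mod 8 = 3, (2/1915) = -1; sign now +1; continue with (69/1915)
flip (69/1915) -> (1915/69): both odd, 69 mod 4 = 1, 1915 mod 4 = 3, so the flip contributes +1; sign now +1
(1915/69): 1915 mod 69 = 52, so (1915/69) = (52/69)
factor out 2^2: 52 = 2^2·13; with 69 mod 8 = 5, (2/69) = -1; sign now +1; continue with (13/69)
flip (13/69) -> (69/13): both odd, 13 mod 4 = 1, 69 mod 4 = 1, so the flip contributes +1; sign now +1
(69/13): 69 mod 13 = 4, so (69/13) = (4/13)
factor out 2^2: 4 = 2^2·1; with 13 mod 8 = 5, (2/13) = -1; sign now +1; continue with (1/13)
reached (1/13) = 1, so the symbol is +1

1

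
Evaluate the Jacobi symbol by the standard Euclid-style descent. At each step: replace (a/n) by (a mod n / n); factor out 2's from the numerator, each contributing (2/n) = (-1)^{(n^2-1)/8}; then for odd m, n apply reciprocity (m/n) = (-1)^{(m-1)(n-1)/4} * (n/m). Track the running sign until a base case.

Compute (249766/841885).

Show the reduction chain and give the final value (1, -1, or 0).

249766 = 2^1·124883; (2/841885) = -1 since 841885 mod 8 = 5, so (249766/841885) = (-1)^1·(124883/841885); sign now -1
reciprocity: (124883/841885) = +1·(841885/124883) since 124883 mod 4 = 3, 841885 mod 4 = 1; sign now -1
(841885/124883) = (92587/124883)   [reduce mod 124883]
reciprocity: (92587/124883) = -1·(124883/92587) since 92587 mod 4 = 3, 124883 mod 4 = 3; sign now +1
(124883/92587) = (32296/92587)   [reduce mod 92587]
32296 = 2^3·4037; (2/92587) = -1 since 92587 mod 8 = 3, so (32296/92587) = (-1)^3·(4037/92587); sign now -1
reciprocity: (4037/92587) = +1·(92587/4037) since 4037 mod 4 = 1, 92587 mod 4 = 3; sign now -1
(92587/4037) = (3773/4037)   [reduce mod 4037]
reciprocity: (3773/4037) = +1·(4037/3773) since 3773 mod 4 = 1, 4037 mod 4 = 1; sign now -1
(4037/3773) = (264/3773)   [reduce mod 3773]
264 = 2^3·33; (2/3773) = -1 since 3773 mod 8 = 5, so (264/3773) = (-1)^3·(33/3773); sign now +1
reciprocity: (33/3773) = +1·(3773/33) since 33 mod 4 = 1, 3773 mod 4 = 1; sign now +1
(3773/33) = (11/33)   [reduce mod 33]
reciprocity: (11/33) = +1·(33/11) since 11 mod 4 = 3, 33 mod 4 = 1; sign now +1
(33/11) = (0/11)   [reduce mod 11]
(0/11) = 0   [gcd(a, n) > 1]; final value = 0

0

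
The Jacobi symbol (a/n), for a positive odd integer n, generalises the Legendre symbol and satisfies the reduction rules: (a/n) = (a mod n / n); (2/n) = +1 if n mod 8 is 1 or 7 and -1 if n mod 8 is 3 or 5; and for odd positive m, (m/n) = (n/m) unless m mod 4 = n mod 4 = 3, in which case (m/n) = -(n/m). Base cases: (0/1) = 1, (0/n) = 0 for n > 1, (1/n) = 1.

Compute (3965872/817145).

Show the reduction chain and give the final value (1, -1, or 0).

1

(3965872/817145) = (697292/817145)   [reduce mod 817145]
697292 = 2^2·174323; (2/817145) = +1 since 817145 mod 8 = 1, so (697292/817145) = (+1)^2·(174323/817145); sign now +1
reciprocity: (174323/817145) = +1·(817145/174323) since 174323 mod 4 = 3, 817145 mod 4 = 1; sign now +1
(817145/174323) = (119853/174323)   [reduce mod 174323]
reciprocity: (119853/174323) = +1·(174323/119853) since 119853 mod 4 = 1, 174323 mod 4 = 3; sign now +1
(174323/119853) = (54470/119853)   [reduce mod 119853]
54470 = 2^1·27235; (2/119853) = -1 since 119853 mod 8 = 5, so (54470/119853) = (-1)^1·(27235/119853); sign now -1
reciprocity: (27235/119853) = +1·(119853/27235) since 27235 mod 4 = 3, 119853 mod 4 = 1; sign now -1
(119853/27235) = (10913/27235)   [reduce mod 27235]
reciprocity: (10913/27235) = +1·(27235/10913) since 10913 mod 4 = 1, 27235 mod 4 = 3; sign now -1
(27235/10913) = (5409/10913)   [reduce mod 10913]
reciprocity: (5409/10913) = +1·(10913/5409) since 5409 mod 4 = 1, 10913 mod 4 = 1; sign now -1
(10913/5409) = (95/5409)   [reduce mod 5409]
reciprocity: (95/5409) = +1·(5409/95) since 95 mod 4 = 3, 5409 mod 4 = 1; sign now -1
(5409/95) = (89/95)   [reduce mod 95]
reciprocity: (89/95) = +1·(95/89) since 89 mod 4 = 1, 95 mod 4 = 3; sign now -1
(95/89) = (6/89)   [reduce mod 89]
6 = 2^1·3; (2/89) = +1 since 89 mod 8 = 1, so (6/89) = (+1)^1·(3/89); sign now -1
reciprocity: (3/89) = +1·(89/3) since 3 mod 4 = 3, 89 mod 4 = 1; sign now -1
(89/3) = (2/3)   [reduce mod 3]
2 = 2^1·1; (2/3) = -1 since 3 mod 8 = 3, so (2/3) = (-1)^1·(1/3); sign now +1
(1/3) = 1; final value = sign = +1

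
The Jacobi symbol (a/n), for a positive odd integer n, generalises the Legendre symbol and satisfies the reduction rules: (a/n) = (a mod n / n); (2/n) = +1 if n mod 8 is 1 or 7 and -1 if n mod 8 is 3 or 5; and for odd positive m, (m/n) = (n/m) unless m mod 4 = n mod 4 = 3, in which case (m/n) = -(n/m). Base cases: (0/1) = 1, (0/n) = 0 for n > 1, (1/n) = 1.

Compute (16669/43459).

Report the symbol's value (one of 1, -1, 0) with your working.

1

flip (16669/43459) -> (43459/16669): both odd, 16669 mod 4 = 1, 43459 mod 4 = 3, so the flip contributes +1; sign now +1
(43459/16669): 43459 mod 16669 = 10121, so (43459/16669) = (10121/16669)
flip (10121/16669) -> (16669/10121): both odd, 10121 mod 4 = 1, 16669 mod 4 = 1, so the flip contributes +1; sign now +1
(16669/10121): 16669 mod 10121 = 6548, so (16669/10121) = (6548/10121)
factor out 2^2: 6548 = 2^2·1637; with 10121 mod 8 = 1, (2/10121) = +1; sign now +1; continue with (1637/10121)
flip (1637/10121) -> (10121/1637): both odd, 1637 mod 4 = 1, 10121 mod 4 = 1, so the flip contributes +1; sign now +1
(10121/1637): 10121 mod 1637 = 299, so (10121/1637) = (299/1637)
flip (299/1637) -> (1637/299): both odd, 299 mod 4 = 3, 1637 mod 4 = 1, so the flip contributes +1; sign now +1
(1637/299): 1637 mod 299 = 142, so (1637/299) = (142/299)
factor out 2^1: 142 = 2^1·71; with 299 mod 8 = 3, (2/299) = -1; sign now -1; continue with (71/299)
flip (71/299) -> (299/71): both odd, 71 mod 4 = 3, 299 mod 4 = 3, so the flip contributes -1; sign now +1
(299/71): 299 mod 71 = 15, so (299/71) = (15/71)
flip (15/71) -> (71/15): both odd, 15 mod 4 = 3, 71 mod 4 = 3, so the flip contributes -1; sign now -1
(71/15): 71 mod 15 = 11, so (71/15) = (11/15)
flip (11/15) -> (15/11): both odd, 11 mod 4 = 3, 15 mod 4 = 3, so the flip contributes -1; sign now +1
(15/11): 15 mod 11 = 4, so (15/11) = (4/11)
factor out 2^2: 4 = 2^2·1; with 11 mod 8 = 3, (2/11) = -1; sign now +1; continue with (1/11)
reached (1/11) = 1, so the symbol is +1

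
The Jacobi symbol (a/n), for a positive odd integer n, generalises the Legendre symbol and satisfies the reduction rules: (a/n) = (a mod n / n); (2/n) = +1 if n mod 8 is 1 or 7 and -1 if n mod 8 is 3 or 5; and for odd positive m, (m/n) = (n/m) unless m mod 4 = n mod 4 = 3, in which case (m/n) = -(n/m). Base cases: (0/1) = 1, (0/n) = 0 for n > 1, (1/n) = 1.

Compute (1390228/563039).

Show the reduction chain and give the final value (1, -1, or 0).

(1390228/563039): 1390228 mod 563039 = 264150, so (1390228/563039) = (264150/563039)
factor out 2^1: 264150 = 2^1·132075; with 563039 mod 8 = 7, (2/563039) = +1; sign now +1; continue with (132075/563039)
flip (132075/563039) -> (563039/132075): both odd, 132075 mod 4 = 3, 563039 mod 4 = 3, so the flip contributes -1; sign now -1
(563039/132075): 563039 mod 132075 = 34739, so (563039/132075) = (34739/132075)
flip (34739/132075) -> (132075/34739): both odd, 34739 mod 4 = 3, 132075 mod 4 = 3, so the flip contributes -1; sign now +1
(132075/34739): 132075 mod 34739 = 27858, so (132075/34739) = (27858/34739)
factor out 2^1: 27858 = 2^1·13929; with 34739 mod 8 = 3, (2/34739) = -1; sign now -1; continue with (13929/34739)
flip (13929/34739) -> (34739/13929): both odd, 13929 mod 4 = 1, 34739 mod 4 = 3, so the flip contributes +1; sign now -1
(34739/13929): 34739 mod 13929 = 6881, so (34739/13929) = (6881/13929)
flip (6881/13929) -> (13929/6881): both odd, 6881 mod 4 = 1, 13929 mod 4 = 1, so the flip contributes +1; sign now -1
(13929/6881): 13929 mod 6881 = 167, so (13929/6881) = (167/6881)
flip (167/6881) -> (6881/167): both odd, 167 mod 4 = 3, 6881 mod 4 = 1, so the flip contributes +1; sign now -1
(6881/167): 6881 mod 167 = 34, so (6881/167) = (34/167)
factor out 2^1: 34 = 2^1·17; with 167 mod 8 = 7, (2/167) = +1; sign now -1; continue with (17/167)
flip (17/167) -> (167/17): both odd, 17 mod 4 = 1, 167 mod 4 = 3, so the flip contributes +1; sign now -1
(167/17): 167 mod 17 = 14, so (167/17) = (14/17)
factor out 2^1: 14 = 2^1·7; with 17 mod 8 = 1, (2/17) = +1; sign now -1; continue with (7/17)
flip (7/17) -> (17/7): both odd, 7 mod 4 = 3, 17 mod 4 = 1, so the flip contributes +1; sign now -1
(17/7): 17 mod 7 = 3, so (17/7) = (3/7)
flip (3/7) -> (7/3): both odd, 3 mod 4 = 3, 7 mod 4 = 3, so the flip contributes -1; sign now +1
(7/3): 7 mod 3 = 1, so (7/3) = (1/3)
reached (1/3) = 1, so the symbol is +1

1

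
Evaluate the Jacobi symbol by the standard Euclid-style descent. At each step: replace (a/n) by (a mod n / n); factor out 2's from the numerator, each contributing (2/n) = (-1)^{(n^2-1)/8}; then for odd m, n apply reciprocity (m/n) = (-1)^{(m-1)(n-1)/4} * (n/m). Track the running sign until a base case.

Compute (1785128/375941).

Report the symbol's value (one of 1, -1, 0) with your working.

(1785128/375941) = (281364/375941)   [reduce mod 375941]
281364 = 2^2·70341; (2/375941) = -1 since 375941 mod 8 = 5, so (281364/375941) = (-1)^2·(70341/375941); sign now +1
reciprocity: (70341/375941) = +1·(375941/70341) since 70341 mod 4 = 1, 375941 mod 4 = 1; sign now +1
(375941/70341) = (24236/70341)   [reduce mod 70341]
24236 = 2^2·6059; (2/70341) = -1 since 70341 mod 8 = 5, so (24236/70341) = (-1)^2·(6059/70341); sign now +1
reciprocity: (6059/70341) = +1·(70341/6059) since 6059 mod 4 = 3, 70341 mod 4 = 1; sign now +1
(70341/6059) = (3692/6059)   [reduce mod 6059]
3692 = 2^2·923; (2/6059) = -1 since 6059 mod 8 = 3, so (3692/6059) = (-1)^2·(923/6059); sign now +1
reciprocity: (923/6059) = -1·(6059/923) since 923 mod 4 = 3, 6059 mod 4 = 3; sign now -1
(6059/923) = (521/923)   [reduce mod 923]
reciprocity: (521/923) = +1·(923/521) since 521 mod 4 = 1, 923 mod 4 = 3; sign now -1
(923/521) = (402/521)   [reduce mod 521]
402 = 2^1·201; (2/521) = +1 since 521 mod 8 = 1, so (402/521) = (+1)^1·(201/521); sign now -1
reciprocity: (201/521) = +1·(521/201) since 201 mod 4 = 1, 521 mod 4 = 1; sign now -1
(521/201) = (119/201)   [reduce mod 201]
reciprocity: (119/201) = +1·(201/119) since 119 mod 4 = 3, 201 mod 4 = 1; sign now -1
(201/119) = (82/119)   [reduce mod 119]
82 = 2^1·41; (2/119) = +1 since 119 mod 8 = 7, so (82/119) = (+1)^1·(41/119); sign now -1
reciprocity: (41/119) = +1·(119/41) since 41 mod 4 = 1, 119 mod 4 = 3; sign now -1
(119/41) = (37/41)   [reduce mod 41]
reciprocity: (37/41) = +1·(41/37) since 37 mod 4 = 1, 41 mod 4 = 1; sign now -1
(41/37) = (4/37)   [reduce mod 37]
4 = 2^2·1; (2/37) = -1 since 37 mod 8 = 5, so (4/37) = (-1)^2·(1/37); sign now -1
(1/37) = 1; final value = sign = -1

-1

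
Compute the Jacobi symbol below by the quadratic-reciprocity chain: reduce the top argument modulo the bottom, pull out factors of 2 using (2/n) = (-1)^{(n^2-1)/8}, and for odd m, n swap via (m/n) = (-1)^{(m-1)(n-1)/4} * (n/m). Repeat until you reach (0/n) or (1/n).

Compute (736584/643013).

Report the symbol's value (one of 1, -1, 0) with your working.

-1

(736584/643013) = (93571/643013)   [reduce mod 643013]
reciprocity: (93571/643013) = +1·(643013/93571) since 93571 mod 4 = 3, 643013 mod 4 = 1; sign now +1
(643013/93571) = (81587/93571)   [reduce mod 93571]
reciprocity: (81587/93571) = -1·(93571/81587) since 81587 mod 4 = 3, 93571 mod 4 = 3; sign now -1
(93571/81587) = (11984/81587)   [reduce mod 81587]
11984 = 2^4·749; (2/81587) = -1 since 81587 mod 8 = 3, so (11984/81587) = (-1)^4·(749/81587); sign now -1
reciprocity: (749/81587) = +1·(81587/749) since 749 mod 4 = 1, 81587 mod 4 = 3; sign now -1
(81587/749) = (695/749)   [reduce mod 749]
reciprocity: (695/749) = +1·(749/695) since 695 mod 4 = 3, 749 mod 4 = 1; sign now -1
(749/695) = (54/695)   [reduce mod 695]
54 = 2^1·27; (2/695) = +1 since 695 mod 8 = 7, so (54/695) = (+1)^1·(27/695); sign now -1
reciprocity: (27/695) = -1·(695/27) since 27 mod 4 = 3, 695 mod 4 = 3; sign now +1
(695/27) = (20/27)   [reduce mod 27]
20 = 2^2·5; (2/27) = -1 since 27 mod 8 = 3, so (20/27) = (-1)^2·(5/27); sign now +1
reciprocity: (5/27) = +1·(27/5) since 5 mod 4 = 1, 27 mod 4 = 3; sign now +1
(27/5) = (2/5)   [reduce mod 5]
2 = 2^1·1; (2/5) = -1 since 5 mod 8 = 5, so (2/5) = (-1)^1·(1/5); sign now -1
(1/5) = 1; final value = sign = -1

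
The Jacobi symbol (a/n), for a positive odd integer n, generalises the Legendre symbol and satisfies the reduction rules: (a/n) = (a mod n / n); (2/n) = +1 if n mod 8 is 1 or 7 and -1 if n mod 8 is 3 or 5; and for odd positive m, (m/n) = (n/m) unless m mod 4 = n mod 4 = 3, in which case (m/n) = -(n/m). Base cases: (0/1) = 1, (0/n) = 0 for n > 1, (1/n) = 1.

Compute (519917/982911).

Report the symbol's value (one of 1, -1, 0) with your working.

reciprocity: (519917/982911) = +1·(982911/519917) since 519917 mod 4 = 1, 982911 mod 4 = 3; sign now +1
(982911/519917) = (462994/519917)   [reduce mod 519917]
462994 = 2^1·231497; (2/519917) = -1 since 519917 mod 8 = 5, so (462994/519917) = (-1)^1·(231497/519917); sign now -1
reciprocity: (231497/519917) = +1·(519917/231497) since 231497 mod 4 = 1, 519917 mod 4 = 1; sign now -1
(519917/231497) = (56923/231497)   [reduce mod 231497]
reciprocity: (56923/231497) = +1·(231497/56923) since 56923 mod 4 = 3, 231497 mod 4 = 1; sign now -1
(231497/56923) = (3805/56923)   [reduce mod 56923]
reciprocity: (3805/56923) = +1·(56923/3805) since 3805 mod 4 = 1, 56923 mod 4 = 3; sign now -1
(56923/3805) = (3653/3805)   [reduce mod 3805]
reciprocity: (3653/3805) = +1·(3805/3653) since 3653 mod 4 = 1, 3805 mod 4 = 1; sign now -1
(3805/3653) = (152/3653)   [reduce mod 3653]
152 = 2^3·19; (2/3653) = -1 since 3653 mod 8 = 5, so (152/3653) = (-1)^3·(19/3653); sign now +1
reciprocity: (19/3653) = +1·(3653/19) since 19 mod 4 = 3, 3653 mod 4 = 1; sign now +1
(3653/19) = (5/19)   [reduce mod 19]
reciprocity: (5/19) = +1·(19/5) since 5 mod 4 = 1, 19 mod 4 = 3; sign now +1
(19/5) = (4/5)   [reduce mod 5]
4 = 2^2·1; (2/5) = -1 since 5 mod 8 = 5, so (4/5) = (-1)^2·(1/5); sign now +1
(1/5) = 1; final value = sign = +1

1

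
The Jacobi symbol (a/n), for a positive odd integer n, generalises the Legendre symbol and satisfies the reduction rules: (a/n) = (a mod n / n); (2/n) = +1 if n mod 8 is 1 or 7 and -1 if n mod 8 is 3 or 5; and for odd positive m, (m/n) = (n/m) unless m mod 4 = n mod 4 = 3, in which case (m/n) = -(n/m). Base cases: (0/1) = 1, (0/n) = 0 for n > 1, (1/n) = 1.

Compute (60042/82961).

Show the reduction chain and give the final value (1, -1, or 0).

60042 = 2^1·30021; (2/82961) = +1 since 82961 mod 8 = 1, so (60042/82961) = (+1)^1·(30021/82961); sign now +1
reciprocity: (30021/82961) = +1·(82961/30021) since 30021 mod 4 = 1, 82961 mod 4 = 1; sign now +1
(82961/30021) = (22919/30021)   [reduce mod 30021]
reciprocity: (22919/30021) = +1·(30021/22919) since 22919 mod 4 = 3, 30021 mod 4 = 1; sign now +1
(30021/22919) = (7102/22919)   [reduce mod 22919]
7102 = 2^1·3551; (2/22919) = +1 since 22919 mod 8 = 7, so (7102/22919) = (+1)^1·(3551/22919); sign now +1
reciprocity: (3551/22919) = -1·(22919/3551) since 3551 mod 4 = 3, 22919 mod 4 = 3; sign now -1
(22919/3551) = (1613/3551)   [reduce mod 3551]
reciprocity: (1613/3551) = +1·(3551/1613) since 1613 mod 4 = 1, 3551 mod 4 = 3; sign now -1
(3551/1613) = (325/1613)   [reduce mod 1613]
reciprocity: (325/1613) = +1·(1613/325) since 325 mod 4 = 1, 1613 mod 4 = 1; sign now -1
(1613/325) = (313/325)   [reduce mod 325]
reciprocity: (313/325) = +1·(325/313) since 313 mod 4 = 1, 325 mod 4 = 1; sign now -1
(325/313) = (12/313)   [reduce mod 313]
12 = 2^2·3; (2/313) = +1 since 313 mod 8 = 1, so (12/313) = (+1)^2·(3/313); sign now -1
reciprocity: (3/313) = +1·(313/3) since 3 mod 4 = 3, 313 mod 4 = 1; sign now -1
(313/3) = (1/3)   [reduce mod 3]
(1/3) = 1; final value = sign = -1

-1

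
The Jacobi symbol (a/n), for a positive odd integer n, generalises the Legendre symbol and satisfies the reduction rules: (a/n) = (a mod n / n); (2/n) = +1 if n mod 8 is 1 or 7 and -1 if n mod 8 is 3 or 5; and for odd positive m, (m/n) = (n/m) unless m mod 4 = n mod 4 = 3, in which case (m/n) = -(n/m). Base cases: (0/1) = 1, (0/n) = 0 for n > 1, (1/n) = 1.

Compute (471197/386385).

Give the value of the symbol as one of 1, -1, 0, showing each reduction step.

-1

(471197/386385) = (84812/386385)   [reduce mod 386385]
84812 = 2^2·21203; (2/386385) = +1 since 386385 mod 8 = 1, so (84812/386385) = (+1)^2·(21203/386385); sign now +1
reciprocity: (21203/386385) = +1·(386385/21203) since 21203 mod 4 = 3, 386385 mod 4 = 1; sign now +1
(386385/21203) = (4731/21203)   [reduce mod 21203]
reciprocity: (4731/21203) = -1·(21203/4731) since 4731 mod 4 = 3, 21203 mod 4 = 3; sign now -1
(21203/4731) = (2279/4731)   [reduce mod 4731]
reciprocity: (2279/4731) = -1·(4731/2279) since 2279 mod 4 = 3, 4731 mod 4 = 3; sign now +1
(4731/2279) = (173/2279)   [reduce mod 2279]
reciprocity: (173/2279) = +1·(2279/173) since 173 mod 4 = 1, 2279 mod 4 = 3; sign now +1
(2279/173) = (30/173)   [reduce mod 173]
30 = 2^1·15; (2/173) = -1 since 173 mod 8 = 5, so (30/173) = (-1)^1·(15/173); sign now -1
reciprocity: (15/173) = +1·(173/15) since 15 mod 4 = 3, 173 mod 4 = 1; sign now -1
(173/15) = (8/15)   [reduce mod 15]
8 = 2^3·1; (2/15) = +1 since 15 mod 8 = 7, so (8/15) = (+1)^3·(1/15); sign now -1
(1/15) = 1; final value = sign = -1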